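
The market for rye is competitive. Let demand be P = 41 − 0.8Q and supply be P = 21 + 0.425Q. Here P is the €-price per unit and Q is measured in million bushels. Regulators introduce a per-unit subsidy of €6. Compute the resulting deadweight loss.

€14.69 million

Competitive equilibrium: 41 − 0.8Q = 21 + 0.425Q → Q* = 16.3265, P* = 27.9388.
The subsidy lowers effective supply by 6: P = 15 + 0.425Q.
New quantity: 41 − 0.8Q = 15 + 0.425Q → Q' = 21.2245.
Overproduction ΔQ = 21.2245 − 16.3265 = 4.898; wedge = subsidy = 6.
Deadweight loss = ½ × 4.898 × 6 = €14.69 million.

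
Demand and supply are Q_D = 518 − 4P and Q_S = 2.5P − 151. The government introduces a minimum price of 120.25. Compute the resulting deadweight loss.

In inverse form: demand P = 129.5 − 0.25Q, supply P = 60.4 + 0.4Q.
Competitive equilibrium: 129.5 − 0.25Q = 60.4 + 0.4Q → Q* = 106.3077, P* = 102.9231.
At the floor P = 120.25, quantity demanded = (129.5 − 120.25)/0.25 = 37.
Sellers' marginal cost at Q' = 37: 60.4 + 0.4·37 = 75.2.
ΔQ = 106.3077 − 37 = 69.3077; wedge = 120.25 − 75.2 = 45.05.
Welfare loss = ½ × 69.3077 × 45.05 = 1561.16.

1561.16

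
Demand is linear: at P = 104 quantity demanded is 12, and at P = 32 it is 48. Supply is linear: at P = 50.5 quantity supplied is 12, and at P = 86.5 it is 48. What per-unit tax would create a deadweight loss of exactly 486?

54

Demand slope = (32 − 104)/(48 − 12) = −2, so P = 128 − 2Q.
Supply slope = (86.5 − 50.5)/(48 − 12) = 1, so P = 38.5 + Q.
Competitive equilibrium: 128 − 2Q = 38.5 + Q → Q* = 29.8333, P* = 68.3333.
A tax t gives ΔQ = t/3 and wedge t, so DWL = t²/6.
t²/6 = 486 → t² = 2916 → t = 54.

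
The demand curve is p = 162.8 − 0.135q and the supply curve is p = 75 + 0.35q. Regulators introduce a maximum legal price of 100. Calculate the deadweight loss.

Competitive equilibrium: 162.8 − 0.135q = 75 + 0.35q → q* = 181.0309, p* = 138.3608.
At the ceiling p = 100, quantity supplied = (100 − 75)/0.35 = 71.4286.
Willingness to pay at q' = 71.4286: 162.8 − 0.135·71.4286 = 153.1571.
Δq = 181.0309 − 71.4286 = 109.6023; wedge = 153.1571 − 100 = 53.1571.
Deadweight loss = ½ × 109.6023 × 53.1571 = 2913.07.

2913.07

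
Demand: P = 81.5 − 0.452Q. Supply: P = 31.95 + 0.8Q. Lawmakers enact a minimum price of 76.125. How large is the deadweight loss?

Competitive equilibrium: 81.5 − 0.452Q = 31.95 + 0.8Q → Q* = 39.5767, P* = 63.6113.
At the floor P = 76.125, quantity demanded = (81.5 − 76.125)/0.452 = 11.8916.
Sellers' marginal cost at Q' = 11.8916: 31.95 + 0.8·11.8916 = 41.4633.
ΔQ = 39.5767 − 11.8916 = 27.6851; wedge = 76.125 − 41.4633 = 34.6617.
The triangle = ½ × 27.6851 × 34.6617 = 479.81.

479.81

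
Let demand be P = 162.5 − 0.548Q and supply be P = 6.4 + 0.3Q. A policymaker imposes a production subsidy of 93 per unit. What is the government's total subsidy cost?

27318.75

Competitive equilibrium: 162.5 − 0.548Q = 6.4 + 0.3Q → Q* = 184.0802, P* = 61.6241.
The subsidy lowers effective supply by 93: P = 0.3Q − 86.6.
New quantity: 162.5 − 0.548Q = 0.3Q − 86.6 → Q' = 293.75.
Total subsidy cost = 93 × 293.75 = 27318.75.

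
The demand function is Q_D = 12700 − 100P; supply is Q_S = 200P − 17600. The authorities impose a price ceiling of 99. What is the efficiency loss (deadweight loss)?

In inverse form: demand P = 127 − 0.01Q, supply P = 88 + 0.005Q.
Competitive equilibrium: 127 − 0.01Q = 88 + 0.005Q → Q* = 2600, P* = 101.
At the ceiling P = 99, quantity supplied = (99 − 88)/0.005 = 2200.
Willingness to pay at Q' = 2200: 127 − 0.01·2200 = 105.
ΔQ = 2600 − 2200 = 400; wedge = 105 − 99 = 6.
Welfare loss = ½ × 400 × 6 = 1200.

1200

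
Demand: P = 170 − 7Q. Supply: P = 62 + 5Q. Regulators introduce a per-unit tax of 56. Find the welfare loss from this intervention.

Competitive equilibrium: 170 − 7Q = 62 + 5Q → Q* = 9, P* = 107.
With the tax, the buyer price exceeds the seller price by 56: (170 − 7Q) − (62 + 5Q) = 56 → Q' = 4.3333.
ΔQ = 9 − 4.3333 = 4.6667; the wedge equals the tax, 56.
DWL = ½ × 4.6667 × 56 = 130.67.

130.67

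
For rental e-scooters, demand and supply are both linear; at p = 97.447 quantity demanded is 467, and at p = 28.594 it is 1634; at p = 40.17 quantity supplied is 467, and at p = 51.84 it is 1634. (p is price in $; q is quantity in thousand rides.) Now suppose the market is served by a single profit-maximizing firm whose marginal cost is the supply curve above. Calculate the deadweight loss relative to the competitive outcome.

$12332.50 thousand

Demand slope = (28.594 − 97.447)/(1634 − 467) = −0.059, so p = 125 − 0.059q.
Supply slope = (51.84 − 40.17)/(1634 − 467) = 0.01, so p = 35.5 + 0.01q.
Competitive equilibrium: 125 − 0.059q = 35.5 + 0.01q → q* = 1297.10145, p* = 48.47101.
Marginal revenue: MR = 125 − 0.118q. Set MR = MC: 125 − 0.118q = 35.5 + 0.01q → q_m = 699.21875.
Price p_m = 125 − 0.059·699.21875 = 83.74609; MC(q_m) = 35.5 + 0.01·699.21875 = 42.49219.
Competitive q* = 1297.10145, so Δq = 597.8827; wedge = 83.74609 − 42.49219 = 41.2539.
Deadweight loss = ½ × 597.8827 × 41.2539 = $12332.50 thousand.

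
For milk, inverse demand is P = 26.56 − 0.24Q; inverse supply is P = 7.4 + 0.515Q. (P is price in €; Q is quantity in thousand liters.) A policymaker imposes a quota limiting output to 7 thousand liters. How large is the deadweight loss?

€127.49 thousand

Competitive equilibrium: 26.56 − 0.24Q = 7.4 + 0.515Q → Q* = 25.3775, P* = 20.4694.
At Q = 7: demand price = 26.56 − 0.24·7 = 24.88; supply price = 7.4 + 0.515·7 = 11.005.
ΔQ = 25.3775 − 7 = 18.3775; wedge = 24.88 − 11.005 = 13.875.
DWL = ½ × 18.3775 × 13.875 = €127.49 thousand.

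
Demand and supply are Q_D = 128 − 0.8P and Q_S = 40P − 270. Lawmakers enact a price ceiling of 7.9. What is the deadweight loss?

3509.47

In inverse form: demand P = 160 − 1.25Q, supply P = 6.75 + 0.025Q.
Competitive equilibrium: 160 − 1.25Q = 6.75 + 0.025Q → Q* = 120.19608, P* = 9.7549.
At the ceiling P = 7.9, quantity supplied = (7.9 − 6.75)/0.025 = 46.
Willingness to pay at Q' = 46: 160 − 1.25·46 = 102.5.
ΔQ = 120.19608 − 46 = 74.19608; wedge = 102.5 − 7.9 = 94.6.
The triangle = ½ × 74.19608 × 94.6 = 3509.47.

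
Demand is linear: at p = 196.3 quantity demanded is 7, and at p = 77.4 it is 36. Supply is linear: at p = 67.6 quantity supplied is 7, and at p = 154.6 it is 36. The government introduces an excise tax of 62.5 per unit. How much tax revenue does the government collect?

Demand slope = (77.4 − 196.3)/(36 − 7) = −4.1, so p = 225 − 4.1q.
Supply slope = (154.6 − 67.6)/(36 − 7) = 3, so p = 46.6 + 3q.
Competitive equilibrium: 225 − 4.1q = 46.6 + 3q → q* = 25.12676, p* = 121.98028.
With the tax, the buyer price exceeds the seller price by 62.5: (225 − 4.1q) − (46.6 + 3q) = 62.5 → q' = 16.32394.
Tax revenue = 62.5 × 16.32394 = 1020.25.

1020.25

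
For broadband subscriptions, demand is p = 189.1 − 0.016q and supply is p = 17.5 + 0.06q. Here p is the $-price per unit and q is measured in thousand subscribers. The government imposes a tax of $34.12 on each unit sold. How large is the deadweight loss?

Competitive equilibrium: 189.1 − 0.016q = 17.5 + 0.06q → q* = 2257.8947, p* = 152.9737.
With the tax, the buyer price exceeds the seller price by 34.12: (189.1 − 0.016q) − (17.5 + 0.06q) = 34.12 → q' = 1808.9474.
Δq = 2257.8947 − 1808.9474 = 448.9473; the wedge equals the tax, 34.12.
Welfare loss = ½ × 448.9473 × 34.12 = $7659.04 thousand.

$7659.04 thousand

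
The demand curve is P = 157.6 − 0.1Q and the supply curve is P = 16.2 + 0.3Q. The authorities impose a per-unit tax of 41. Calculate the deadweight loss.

Competitive equilibrium: 157.6 − 0.1Q = 16.2 + 0.3Q → Q* = 353.5, P* = 122.25.
With the tax, the buyer price exceeds the seller price by 41: (157.6 − 0.1Q) − (16.2 + 0.3Q) = 41 → Q' = 251.
ΔQ = 353.5 − 251 = 102.5; the wedge equals the tax, 41.
Welfare loss = ½ × 102.5 × 41 = 2101.25.

2101.25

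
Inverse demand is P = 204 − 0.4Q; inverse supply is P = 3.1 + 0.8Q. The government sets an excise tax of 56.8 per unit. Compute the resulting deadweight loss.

1344.27

Competitive equilibrium: 204 − 0.4Q = 3.1 + 0.8Q → Q* = 167.4167, P* = 137.0333.
With the tax, the buyer price exceeds the seller price by 56.8: (204 − 0.4Q) − (3.1 + 0.8Q) = 56.8 → Q' = 120.0833.
ΔQ = 167.4167 − 120.0833 = 47.3334; the wedge equals the tax, 56.8.
Welfare loss = ½ × 47.3334 × 56.8 = 1344.27.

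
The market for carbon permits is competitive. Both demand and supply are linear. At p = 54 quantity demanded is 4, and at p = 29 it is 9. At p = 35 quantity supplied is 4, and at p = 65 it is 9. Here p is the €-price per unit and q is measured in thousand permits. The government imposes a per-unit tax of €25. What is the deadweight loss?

Demand slope = (29 − 54)/(9 − 4) = −5, so p = 74 − 5q.
Supply slope = (65 − 35)/(9 − 4) = 6, so p = 11 + 6q.
Competitive equilibrium: 74 − 5q = 11 + 6q → q* = 5.7273, p* = 45.3636.
With the tax, the buyer price exceeds the seller price by 25: (74 − 5q) − (11 + 6q) = 25 → q' = 3.4545.
Δq = 5.7273 − 3.4545 = 2.2728; the wedge equals the tax, 25.
DWL = ½ × 2.2728 × 25 = €28.41 thousand.

€28.41 thousand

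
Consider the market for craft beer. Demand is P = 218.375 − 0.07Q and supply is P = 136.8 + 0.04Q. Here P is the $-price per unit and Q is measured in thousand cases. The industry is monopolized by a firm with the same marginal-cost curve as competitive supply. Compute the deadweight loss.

Competitive equilibrium: 218.375 − 0.07Q = 136.8 + 0.04Q → Q* = 741.5909, P* = 166.4636.
Marginal revenue: MR = 218.375 − 0.14Q. Set MR = MC: 218.375 − 0.14Q = 136.8 + 0.04Q → Q_m = 453.1944.
Price P_m = 218.375 − 0.07·453.1944 = 186.6514; MC(Q_m) = 136.8 + 0.04·453.1944 = 154.9278.
Competitive Q* = 741.5909, so ΔQ = 288.3965; wedge = 186.6514 − 154.9278 = 31.7236.
Deadweight loss = ½ × 288.3965 × 31.7236 = $4574.49 thousand.

$4574.49 thousand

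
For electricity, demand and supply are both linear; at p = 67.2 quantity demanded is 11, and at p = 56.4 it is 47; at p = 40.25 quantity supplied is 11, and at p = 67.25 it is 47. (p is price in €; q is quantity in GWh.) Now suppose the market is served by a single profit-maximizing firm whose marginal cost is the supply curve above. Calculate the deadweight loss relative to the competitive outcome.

Demand slope = (56.4 − 67.2)/(47 − 11) = −0.3, so p = 70.5 − 0.3q.
Supply slope = (67.25 − 40.25)/(47 − 11) = 0.75, so p = 32 + 0.75q.
Competitive equilibrium: 70.5 − 0.3q = 32 + 0.75q → q* = 36.6667, p* = 59.5.
Marginal revenue: MR = 70.5 − 0.6q. Set MR = MC: 70.5 − 0.6q = 32 + 0.75q → q_m = 28.5185.
Price p_m = 70.5 − 0.3·28.5185 = 61.9445; MC(q_m) = 32 + 0.75·28.5185 = 53.3889.
Competitive q* = 36.6667, so Δq = 8.1482; wedge = 61.9445 − 53.3889 = 8.5556.
Welfare loss = ½ × 8.1482 × 8.5556 = €34.86.

€34.86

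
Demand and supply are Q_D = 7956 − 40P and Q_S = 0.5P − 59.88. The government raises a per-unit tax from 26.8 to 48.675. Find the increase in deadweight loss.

In inverse form: demand P = 198.9 − 0.025Q, supply P = 119.76 + 2Q.
Competitive equilibrium: 198.9 − 0.025Q = 119.76 + 2Q → Q* = 39.0815, P* = 197.923.
For a per-unit tax t: ΔQ = t/2.025, so DWL = ½·t·(t/2.025) = t²/4.05.
At t = 26.8: DWL = 177.343. At t = 48.675: DWL = 585.001.
Increase = 585.001 − 177.343 = 407.66.

407.66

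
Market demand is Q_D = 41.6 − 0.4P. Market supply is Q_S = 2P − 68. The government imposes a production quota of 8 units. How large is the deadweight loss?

352.67

In inverse form: demand P = 104 − 2.5Q, supply P = 34 + 0.5Q.
Competitive equilibrium: 104 − 2.5Q = 34 + 0.5Q → Q* = 23.3333, P* = 45.6667.
At Q = 8: demand price = 104 − 2.5·8 = 84; supply price = 34 + 0.5·8 = 38.
ΔQ = 23.3333 − 8 = 15.3333; wedge = 84 − 38 = 46.
Deadweight loss = ½ × 15.3333 × 46 = 352.67.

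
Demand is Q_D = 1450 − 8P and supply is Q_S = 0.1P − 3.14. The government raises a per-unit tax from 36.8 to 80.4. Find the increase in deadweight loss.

In inverse form: demand P = 181.25 − 0.125Q, supply P = 31.4 + 10Q.
Competitive equilibrium: 181.25 − 0.125Q = 31.4 + 10Q → Q* = 14.8, P* = 179.4.
For a per-unit tax t: ΔQ = t/10.125, so DWL = ½·t·(t/10.125) = t²/20.25.
At t = 36.8: DWL = 66.876. At t = 80.4: DWL = 319.218.
Increase = 319.218 − 66.876 = 252.34.

252.34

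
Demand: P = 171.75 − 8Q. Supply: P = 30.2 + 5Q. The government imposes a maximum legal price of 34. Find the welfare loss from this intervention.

Competitive equilibrium: 171.75 − 8Q = 30.2 + 5Q → Q* = 10.8885, P* = 84.6423.
At the ceiling P = 34, quantity supplied = (34 − 30.2)/5 = 0.76.
Willingness to pay at Q' = 0.76: 171.75 − 8·0.76 = 165.67.
ΔQ = 10.8885 − 0.76 = 10.1285; wedge = 165.67 − 34 = 131.67.
The triangle = ½ × 10.1285 × 131.67 = 666.81.

666.81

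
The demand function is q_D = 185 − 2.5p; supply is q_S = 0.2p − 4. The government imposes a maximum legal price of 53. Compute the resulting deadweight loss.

31.212

In inverse form: demand p = 74 − 0.4q, supply p = 20 + 5q.
Competitive equilibrium: 74 − 0.4q = 20 + 5q → q* = 10, p* = 70.
At the ceiling p = 53, quantity supplied = (53 − 20)/5 = 6.6.
Willingness to pay at q' = 6.6: 74 − 0.4·6.6 = 71.36.
Δq = 10 − 6.6 = 3.4; wedge = 71.36 − 53 = 18.36.
The triangle = ½ × 3.4 × 18.36 = 31.212.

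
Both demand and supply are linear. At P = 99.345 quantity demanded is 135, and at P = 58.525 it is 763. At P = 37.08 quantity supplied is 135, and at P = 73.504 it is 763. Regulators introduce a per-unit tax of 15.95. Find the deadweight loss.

1034.16

Demand slope = (58.525 − 99.345)/(763 − 135) = −0.065, so P = 108.12 − 0.065Q.
Supply slope = (73.504 − 37.08)/(763 − 135) = 0.058, so P = 29.25 + 0.058Q.
Competitive equilibrium: 108.12 − 0.065Q = 29.25 + 0.058Q → Q* = 641.2195, P* = 66.4407.
With the tax, the buyer price exceeds the seller price by 15.95: (108.12 − 0.065Q) − (29.25 + 0.058Q) = 15.95 → Q' = 511.5447.
ΔQ = 641.2195 − 511.5447 = 129.6748; the wedge equals the tax, 15.95.
The triangle = ½ × 129.6748 × 15.95 = 1034.16.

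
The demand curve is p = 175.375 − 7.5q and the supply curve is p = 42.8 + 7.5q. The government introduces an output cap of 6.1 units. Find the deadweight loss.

Competitive equilibrium: 175.375 − 7.5q = 42.8 + 7.5q → q* = 8.8383, p* = 109.0875.
At q = 6.1: demand price = 175.375 − 7.5·6.1 = 129.625; supply price = 42.8 + 7.5·6.1 = 88.55.
Δq = 8.8383 − 6.1 = 2.7383; wedge = 129.625 − 88.55 = 41.075.
The triangle = ½ × 2.7383 × 41.075 = 56.24.

56.24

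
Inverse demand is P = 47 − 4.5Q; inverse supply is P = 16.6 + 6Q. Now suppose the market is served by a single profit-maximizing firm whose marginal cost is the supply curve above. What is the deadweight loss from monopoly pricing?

Competitive equilibrium: 47 − 4.5Q = 16.6 + 6Q → Q* = 2.8952, P* = 33.9714.
Marginal revenue: MR = 47 − 9Q. Set MR = MC: 47 − 9Q = 16.6 + 6Q → Q_m = 2.0267.
Price P_m = 47 − 4.5·2.0267 = 37.8799; MC(Q_m) = 16.6 + 6·2.0267 = 28.7602.
Competitive Q* = 2.8952, so ΔQ = 0.8685; wedge = 37.8799 − 28.7602 = 9.1197.
The triangle = ½ × 0.8685 × 9.1197 = 3.96.

3.96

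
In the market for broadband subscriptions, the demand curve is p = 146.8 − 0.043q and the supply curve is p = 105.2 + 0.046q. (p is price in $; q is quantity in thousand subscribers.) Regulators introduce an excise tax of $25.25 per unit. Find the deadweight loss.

$3581.81 thousand

Competitive equilibrium: 146.8 − 0.043q = 105.2 + 0.046q → q* = 467.4157, p* = 126.7011.
With the tax, the buyer price exceeds the seller price by 25.25: (146.8 − 0.043q) − (105.2 + 0.046q) = 25.25 → q' = 183.7079.
Δq = 467.4157 − 183.7079 = 283.7078; the wedge equals the tax, 25.25.
Deadweight loss = ½ × 283.7078 × 25.25 = $3581.81 thousand.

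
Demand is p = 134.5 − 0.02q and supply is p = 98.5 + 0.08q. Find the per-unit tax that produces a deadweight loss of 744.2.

Competitive equilibrium: 134.5 − 0.02q = 98.5 + 0.08q → q* = 360, p* = 127.3.
A tax t gives Δq = t/0.1 and wedge t, so DWL = t²/0.2.
t²/0.2 = 744.2 → t² = 148.84 → t = 12.2.

12.2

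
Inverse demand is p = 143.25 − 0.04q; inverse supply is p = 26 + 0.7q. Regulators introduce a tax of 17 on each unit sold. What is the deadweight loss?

195.27

Competitive equilibrium: 143.25 − 0.04q = 26 + 0.7q → q* = 158.4459, p* = 136.9122.
With the tax, the buyer price exceeds the seller price by 17: (143.25 − 0.04q) − (26 + 0.7q) = 17 → q' = 135.473.
Δq = 158.4459 − 135.473 = 22.9729; the wedge equals the tax, 17.
Deadweight loss = ½ × 22.9729 × 17 = 195.27.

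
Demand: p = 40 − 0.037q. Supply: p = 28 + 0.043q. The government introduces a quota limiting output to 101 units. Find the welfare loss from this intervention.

Competitive equilibrium: 40 − 0.037q = 28 + 0.043q → q* = 150, p* = 34.45.
At q = 101: demand price = 40 − 0.037·101 = 36.263; supply price = 28 + 0.043·101 = 32.343.
Δq = 150 − 101 = 49; wedge = 36.263 − 32.343 = 3.92.
The triangle = ½ × 49 × 3.92 = 96.04.

96.04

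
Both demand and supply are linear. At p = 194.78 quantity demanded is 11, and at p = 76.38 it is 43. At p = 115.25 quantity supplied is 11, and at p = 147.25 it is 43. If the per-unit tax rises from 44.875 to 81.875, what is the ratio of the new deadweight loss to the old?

Demand slope = (76.38 − 194.78)/(43 − 11) = −3.7, so p = 235.48 − 3.7q.
Supply slope = (147.25 − 115.25)/(43 − 11) = 1, so p = 104.25 + q.
Competitive equilibrium: 235.48 − 3.7q = 104.25 + q → q* = 27.9213, p* = 132.1713.
For a per-unit tax t: Δq = t/4.7, so DWL = ½·t·(t/4.7) = t²/9.4.
At t = 44.875: DWL = 214.230. At t = 81.875: DWL = 713.140.
Ratio = (81.875/44.875)² = 3.329.

3.329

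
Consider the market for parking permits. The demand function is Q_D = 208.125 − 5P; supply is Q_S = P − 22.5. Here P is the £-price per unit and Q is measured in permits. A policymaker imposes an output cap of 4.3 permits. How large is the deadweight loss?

In inverse form: demand P = 41.625 − 0.2Q, supply P = 22.5 + Q.
Competitive equilibrium: 41.625 − 0.2Q = 22.5 + Q → Q* = 15.9375, P* = 38.4375.
At Q = 4.3: demand price = 41.625 − 0.2·4.3 = 40.765; supply price = 22.5 + 1·4.3 = 26.8.
ΔQ = 15.9375 − 4.3 = 11.6375; wedge = 40.765 − 26.8 = 13.965.
DWL = ½ × 11.6375 × 13.965 = £81.26.

£81.26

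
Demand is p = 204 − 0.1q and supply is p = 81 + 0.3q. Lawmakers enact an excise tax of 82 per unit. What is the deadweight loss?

Competitive equilibrium: 204 − 0.1q = 81 + 0.3q → q* = 307.5, p* = 173.25.
With the tax, the buyer price exceeds the seller price by 82: (204 − 0.1q) − (81 + 0.3q) = 82 → q' = 102.5.
Δq = 307.5 − 102.5 = 205; the wedge equals the tax, 82.
The triangle = ½ × 205 × 82 = 8405.

8405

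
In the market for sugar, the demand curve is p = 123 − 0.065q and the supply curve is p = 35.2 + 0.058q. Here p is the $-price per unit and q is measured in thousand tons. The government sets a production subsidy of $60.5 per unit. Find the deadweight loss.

$14879.07 thousand

Competitive equilibrium: 123 − 0.065q = 35.2 + 0.058q → q* = 713.8211, p* = 76.6016.
The subsidy lowers effective supply by 60.5: p = 0.058q − 25.3.
New quantity: 123 − 0.065q = 0.058q − 25.3 → q' = 1205.6911.
Overproduction Δq = 1205.6911 − 713.8211 = 491.87; wedge = subsidy = 60.5.
DWL = ½ × 491.87 × 60.5 = $14879.07 thousand.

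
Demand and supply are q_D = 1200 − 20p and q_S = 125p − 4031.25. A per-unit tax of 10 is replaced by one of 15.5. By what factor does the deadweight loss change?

In inverse form: demand p = 60 − 0.05q, supply p = 32.25 + 0.008q.
Competitive equilibrium: 60 − 0.05q = 32.25 + 0.008q → q* = 478.4483, p* = 36.0776.
For a per-unit tax t: Δq = t/0.058, so DWL = ½·t·(t/0.058) = t²/0.116.
At t = 10: DWL = 862.069. At t = 15.5: DWL = 2071.121.
Ratio = (15.5/10)² = 2.4025.

2.4025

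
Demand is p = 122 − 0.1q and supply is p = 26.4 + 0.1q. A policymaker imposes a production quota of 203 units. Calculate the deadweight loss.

7562.50

Competitive equilibrium: 122 − 0.1q = 26.4 + 0.1q → q* = 478, p* = 74.2.
At q = 203: demand price = 122 − 0.1·203 = 101.7; supply price = 26.4 + 0.1·203 = 46.7.
Δq = 478 − 203 = 275; wedge = 101.7 − 46.7 = 55.
Deadweight loss = ½ × 275 × 55 = 7562.50.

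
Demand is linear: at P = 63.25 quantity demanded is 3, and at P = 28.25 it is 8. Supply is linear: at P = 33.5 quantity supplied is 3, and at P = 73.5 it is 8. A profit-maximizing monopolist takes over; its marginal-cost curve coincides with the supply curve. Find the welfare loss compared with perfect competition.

Demand slope = (28.25 − 63.25)/(8 − 3) = −7, so P = 84.25 − 7Q.
Supply slope = (73.5 − 33.5)/(8 − 3) = 8, so P = 9.5 + 8Q.
Competitive equilibrium: 84.25 − 7Q = 9.5 + 8Q → Q* = 4.9833, P* = 49.3667.
Marginal revenue: MR = 84.25 − 14Q. Set MR = MC: 84.25 − 14Q = 9.5 + 8Q → Q_m = 3.3977.
Price P_m = 84.25 − 7·3.3977 = 60.4661; MC(Q_m) = 9.5 + 8·3.3977 = 36.6816.
Competitive Q* = 4.9833, so ΔQ = 1.5856; wedge = 60.4661 − 36.6816 = 23.7845.
DWL = ½ × 1.5856 × 23.7845 = 18.86.

18.86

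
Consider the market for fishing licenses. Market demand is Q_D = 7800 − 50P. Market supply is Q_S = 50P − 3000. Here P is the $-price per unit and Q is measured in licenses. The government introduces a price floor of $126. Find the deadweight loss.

$16200

In inverse form: demand P = 156 − 0.02Q, supply P = 60 + 0.02Q.
Competitive equilibrium: 156 − 0.02Q = 60 + 0.02Q → Q* = 2400, P* = 108.
At the floor P = 126, quantity demanded = (156 − 126)/0.02 = 1500.
Sellers' marginal cost at Q' = 1500: 60 + 0.02·1500 = 90.
ΔQ = 2400 − 1500 = 900; wedge = 126 − 90 = 36.
Welfare loss = ½ × 900 × 36 = $16200.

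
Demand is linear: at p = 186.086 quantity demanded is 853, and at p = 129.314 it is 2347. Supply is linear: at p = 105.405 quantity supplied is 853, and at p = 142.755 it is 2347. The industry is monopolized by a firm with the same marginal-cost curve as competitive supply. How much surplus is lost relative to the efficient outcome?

Demand slope = (129.314 − 186.086)/(2347 − 853) = −0.038, so p = 218.5 − 0.038q.
Supply slope = (142.755 − 105.405)/(2347 − 853) = 0.025, so p = 84.08 + 0.025q.
Competitive equilibrium: 218.5 − 0.038q = 84.08 + 0.025q → q* = 2133.65079, p* = 137.42127.
Marginal revenue: MR = 218.5 − 0.076q. Set MR = MC: 218.5 − 0.076q = 84.08 + 0.025q → q_m = 1330.89109.
Price p_m = 218.5 − 0.038·1330.89109 = 167.92614; MC(q_m) = 84.08 + 0.025·1330.89109 = 117.35228.
Competitive q* = 2133.65079, so Δq = 802.7597; wedge = 167.92614 − 117.35228 = 50.57386.
Deadweight loss = ½ × 802.7597 × 50.57386 = 20299.33.

20299.33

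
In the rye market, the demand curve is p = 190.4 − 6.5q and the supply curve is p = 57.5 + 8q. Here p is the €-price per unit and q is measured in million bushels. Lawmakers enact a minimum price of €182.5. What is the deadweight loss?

€458.23 million

Competitive equilibrium: 190.4 − 6.5q = 57.5 + 8q → q* = 9.1655, p* = 130.8241.
At the floor p = 182.5, quantity demanded = (190.4 − 182.5)/6.5 = 1.2154.
Sellers' marginal cost at q' = 1.2154: 57.5 + 8·1.2154 = 67.2232.
Δq = 9.1655 − 1.2154 = 7.9501; wedge = 182.5 − 67.2232 = 115.2768.
The triangle = ½ × 7.9501 × 115.2768 = €458.23 million.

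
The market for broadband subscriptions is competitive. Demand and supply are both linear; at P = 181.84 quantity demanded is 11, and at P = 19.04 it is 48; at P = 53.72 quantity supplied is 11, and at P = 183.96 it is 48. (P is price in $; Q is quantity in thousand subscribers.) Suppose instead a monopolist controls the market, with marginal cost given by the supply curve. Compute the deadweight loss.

Demand slope = (19.04 − 181.84)/(48 − 11) = −4.4, so P = 230.24 − 4.4Q.
Supply slope = (183.96 − 53.72)/(48 − 11) = 3.52, so P = 15 + 3.52Q.
Competitive equilibrium: 230.24 − 4.4Q = 15 + 3.52Q → Q* = 27.1768, P* = 110.6622.
Marginal revenue: MR = 230.24 − 8.8Q. Set MR = MC: 230.24 − 8.8Q = 15 + 3.52Q → Q_m = 17.4708.
Price P_m = 230.24 − 4.4·17.4708 = 153.3685; MC(Q_m) = 15 + 3.52·17.4708 = 76.4972.
Competitive Q* = 27.1768, so ΔQ = 9.706; wedge = 153.3685 − 76.4972 = 76.8713.
Deadweight loss = ½ × 9.706 × 76.8713 = $373.06 thousand.

$373.06 thousand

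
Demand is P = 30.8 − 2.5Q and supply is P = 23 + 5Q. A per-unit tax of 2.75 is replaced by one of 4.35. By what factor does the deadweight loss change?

2.502

Competitive equilibrium: 30.8 − 2.5Q = 23 + 5Q → Q* = 1.04, P* = 28.2.
For a per-unit tax t: ΔQ = t/7.5, so DWL = ½·t·(t/7.5) = t²/15.
At t = 2.75: DWL = 0.504. At t = 4.35: DWL = 1.2615.
Ratio = (4.35/2.75)² = 2.502.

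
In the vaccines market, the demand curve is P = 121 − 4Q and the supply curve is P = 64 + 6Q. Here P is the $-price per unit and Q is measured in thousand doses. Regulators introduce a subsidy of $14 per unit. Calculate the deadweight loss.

Competitive equilibrium: 121 − 4Q = 64 + 6Q → Q* = 5.7, P* = 98.2.
The subsidy lowers effective supply by 14: P = 50 + 6Q.
New quantity: 121 − 4Q = 50 + 6Q → Q' = 7.1.
Overproduction ΔQ = 7.1 − 5.7 = 1.4; wedge = subsidy = 14.
Deadweight loss = ½ × 1.4 × 14 = $9.80 thousand.

$9.80 thousand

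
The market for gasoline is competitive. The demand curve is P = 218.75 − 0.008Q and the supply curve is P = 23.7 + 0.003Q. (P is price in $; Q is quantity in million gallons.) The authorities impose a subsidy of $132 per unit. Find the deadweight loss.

$792000 million

Competitive equilibrium: 218.75 − 0.008Q = 23.7 + 0.003Q → Q* = 17731.8182, P* = 76.8955.
The subsidy lowers effective supply by 132: P = 0.003Q − 108.3.
New quantity: 218.75 − 0.008Q = 0.003Q − 108.3 → Q' = 29731.8182.
Overproduction ΔQ = 29731.8182 − 17731.8182 = 12000; wedge = subsidy = 132.
The triangle = ½ × 12000 × 132 = $792000 million.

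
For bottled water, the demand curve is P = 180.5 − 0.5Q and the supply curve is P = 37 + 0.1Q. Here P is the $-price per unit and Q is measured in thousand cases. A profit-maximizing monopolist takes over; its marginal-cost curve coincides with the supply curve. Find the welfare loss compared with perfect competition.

$3545.50 thousand

Competitive equilibrium: 180.5 − 0.5Q = 37 + 0.1Q → Q* = 239.1667, P* = 60.9167.
Marginal revenue: MR = 180.5 − Q. Set MR = MC: 180.5 − Q = 37 + 0.1Q → Q_m = 130.4545.
Price P_m = 180.5 − 0.5·130.4545 = 115.2728; MC(Q_m) = 37 + 0.1·130.4545 = 50.0455.
Competitive Q* = 239.1667, so ΔQ = 108.7122; wedge = 115.2728 − 50.0455 = 65.2273.
Welfare loss = ½ × 108.7122 × 65.2273 = $3545.50 thousand.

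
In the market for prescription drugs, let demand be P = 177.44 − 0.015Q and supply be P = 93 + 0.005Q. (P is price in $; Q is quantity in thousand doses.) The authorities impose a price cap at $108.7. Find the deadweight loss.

Competitive equilibrium: 177.44 − 0.015Q = 93 + 0.005Q → Q* = 4222, P* = 114.11.
At the ceiling P = 108.7, quantity supplied = (108.7 − 93)/0.005 = 3140.
Willingness to pay at Q' = 3140: 177.44 − 0.015·3140 = 130.34.
ΔQ = 4222 − 3140 = 1082; wedge = 130.34 − 108.7 = 21.64.
The triangle = ½ × 1082 × 21.64 = $11707.24 thousand.

$11707.24 thousand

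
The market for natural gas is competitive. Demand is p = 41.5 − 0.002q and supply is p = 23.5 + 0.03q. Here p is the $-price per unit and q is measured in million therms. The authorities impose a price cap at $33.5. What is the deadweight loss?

Competitive equilibrium: 41.5 − 0.002q = 23.5 + 0.03q → q* = 562.5, p* = 40.375.
At the ceiling p = 33.5, quantity supplied = (33.5 − 23.5)/0.03 = 333.33333.
Willingness to pay at q' = 333.33333: 41.5 − 0.002·333.33333 = 40.83333.
Δq = 562.5 − 333.33333 = 229.16667; wedge = 40.83333 − 33.5 = 7.33333.
DWL = ½ × 229.16667 × 7.33333 = $840.28 million.

$840.28 million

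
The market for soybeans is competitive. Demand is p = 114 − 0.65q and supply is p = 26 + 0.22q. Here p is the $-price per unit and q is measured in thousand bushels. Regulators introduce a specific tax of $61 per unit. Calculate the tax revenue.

Competitive equilibrium: 114 − 0.65q = 26 + 0.22q → q* = 101.1494, p* = 48.2529.
With the tax, the buyer price exceeds the seller price by 61: (114 − 0.65q) − (26 + 0.22q) = 61 → q' = 31.0345.
Tax revenue = 61 × 31.0345 = $1893.10 thousand.

$1893.10 thousand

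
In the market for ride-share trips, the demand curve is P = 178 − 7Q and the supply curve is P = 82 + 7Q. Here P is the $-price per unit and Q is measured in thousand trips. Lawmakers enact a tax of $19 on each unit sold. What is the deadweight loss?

$12.89 thousand

Competitive equilibrium: 178 − 7Q = 82 + 7Q → Q* = 6.8571, P* = 130.
With the tax, the buyer price exceeds the seller price by 19: (178 − 7Q) − (82 + 7Q) = 19 → Q' = 5.5.
ΔQ = 6.8571 − 5.5 = 1.3571; the wedge equals the tax, 19.
Welfare loss = ½ × 1.3571 × 19 = $12.89 thousand.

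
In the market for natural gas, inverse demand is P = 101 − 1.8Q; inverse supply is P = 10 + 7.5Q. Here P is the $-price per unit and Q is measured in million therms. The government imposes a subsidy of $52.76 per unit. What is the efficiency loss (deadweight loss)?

$149.66 million

Competitive equilibrium: 101 − 1.8Q = 10 + 7.5Q → Q* = 9.7849, P* = 83.3871.
The subsidy lowers effective supply by 52.76: P = 7.5Q − 42.76.
New quantity: 101 − 1.8Q = 7.5Q − 42.76 → Q' = 15.4581.
Overproduction ΔQ = 15.4581 − 9.7849 = 5.6732; wedge = subsidy = 52.76.
Deadweight loss = ½ × 5.6732 × 52.76 = $149.66 million.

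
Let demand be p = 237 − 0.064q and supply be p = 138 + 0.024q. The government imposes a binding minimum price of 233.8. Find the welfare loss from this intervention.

Competitive equilibrium: 237 − 0.064q = 138 + 0.024q → q* = 1125, p* = 165.
At the floor p = 233.8, quantity demanded = (237 − 233.8)/0.064 = 50.
Sellers' marginal cost at q' = 50: 138 + 0.024·50 = 139.2.
Δq = 1125 − 50 = 1075; wedge = 233.8 − 139.2 = 94.6.
DWL = ½ × 1075 × 94.6 = 50847.50.

50847.50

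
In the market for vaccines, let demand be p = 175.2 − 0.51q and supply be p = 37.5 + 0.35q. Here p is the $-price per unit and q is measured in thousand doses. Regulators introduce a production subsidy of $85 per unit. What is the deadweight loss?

$4200.58 thousand

Competitive equilibrium: 175.2 − 0.51q = 37.5 + 0.35q → q* = 160.1163, p* = 93.5407.
The subsidy lowers effective supply by 85: p = 0.35q − 47.5.
New quantity: 175.2 − 0.51q = 0.35q − 47.5 → q' = 258.9535.
Overproduction Δq = 258.9535 − 160.1163 = 98.8372; wedge = subsidy = 85.
DWL = ½ × 98.8372 × 85 = $4200.58 thousand.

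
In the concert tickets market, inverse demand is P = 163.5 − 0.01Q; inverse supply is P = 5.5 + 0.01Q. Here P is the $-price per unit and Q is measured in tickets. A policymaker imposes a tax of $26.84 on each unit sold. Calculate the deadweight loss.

$18009.64

Competitive equilibrium: 163.5 − 0.01Q = 5.5 + 0.01Q → Q* = 7900, P* = 84.5.
With the tax, the buyer price exceeds the seller price by 26.84: (163.5 − 0.01Q) − (5.5 + 0.01Q) = 26.84 → Q' = 6558.
ΔQ = 7900 − 6558 = 1342; the wedge equals the tax, 26.84.
DWL = ½ × 1342 × 26.84 = $18009.64.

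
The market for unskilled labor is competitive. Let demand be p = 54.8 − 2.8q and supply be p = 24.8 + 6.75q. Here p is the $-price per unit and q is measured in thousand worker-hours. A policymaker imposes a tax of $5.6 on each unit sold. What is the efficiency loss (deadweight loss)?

$1.64 thousand

Competitive equilibrium: 54.8 − 2.8q = 24.8 + 6.75q → q* = 3.1414, p* = 46.0042.
With the tax, the buyer price exceeds the seller price by 5.6: (54.8 − 2.8q) − (24.8 + 6.75q) = 5.6 → q' = 2.555.
Δq = 3.1414 − 2.555 = 0.5864; the wedge equals the tax, 5.6.
Welfare loss = ½ × 0.5864 × 5.6 = $1.64 thousand.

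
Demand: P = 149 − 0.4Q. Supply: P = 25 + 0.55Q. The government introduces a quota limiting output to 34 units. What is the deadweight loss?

Competitive equilibrium: 149 − 0.4Q = 25 + 0.55Q → Q* = 130.5263, P* = 96.7895.
At Q = 34: demand price = 149 − 0.4·34 = 135.4; supply price = 25 + 0.55·34 = 43.7.
ΔQ = 130.5263 − 34 = 96.5263; wedge = 135.4 − 43.7 = 91.7.
Deadweight loss = ½ × 96.5263 × 91.7 = 4425.73.

4425.73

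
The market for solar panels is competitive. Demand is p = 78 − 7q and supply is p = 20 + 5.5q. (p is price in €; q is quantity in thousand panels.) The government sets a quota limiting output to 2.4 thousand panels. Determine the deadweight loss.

Competitive equilibrium: 78 − 7q = 20 + 5.5q → q* = 4.64, p* = 45.52.
At q = 2.4: demand price = 78 − 7·2.4 = 61.2; supply price = 20 + 5.5·2.4 = 33.2.
Δq = 4.64 − 2.4 = 2.24; wedge = 61.2 − 33.2 = 28.
Welfare loss = ½ × 2.24 × 28 = €31.36 thousand.

€31.36 thousand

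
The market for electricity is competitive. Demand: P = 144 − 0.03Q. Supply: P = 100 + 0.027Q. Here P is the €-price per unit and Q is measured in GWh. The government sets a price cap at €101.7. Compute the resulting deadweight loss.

Competitive equilibrium: 144 − 0.03Q = 100 + 0.027Q → Q* = 771.92982, P* = 120.84211.
At the ceiling P = 101.7, quantity supplied = (101.7 − 100)/0.027 = 62.96296.
Willingness to pay at Q' = 62.96296: 144 − 0.03·62.96296 = 142.11111.
ΔQ = 771.92982 − 62.96296 = 708.96686; wedge = 142.11111 − 101.7 = 40.41111.
DWL = ½ × 708.96686 × 40.41111 = €14325.07.

€14325.07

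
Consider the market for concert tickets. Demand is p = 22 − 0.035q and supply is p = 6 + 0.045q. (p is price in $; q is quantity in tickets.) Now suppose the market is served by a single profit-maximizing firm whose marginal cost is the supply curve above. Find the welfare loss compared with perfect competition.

$148.20

Competitive equilibrium: 22 − 0.035q = 6 + 0.045q → q* = 200, p* = 15.
Marginal revenue: MR = 22 − 0.07q. Set MR = MC: 22 − 0.07q = 6 + 0.045q → q_m = 139.1304.
Price p_m = 22 − 0.035·139.1304 = 17.1304; MC(q_m) = 6 + 0.045·139.1304 = 12.2609.
Competitive q* = 200, so Δq = 60.8696; wedge = 17.1304 − 12.2609 = 4.8695.
Deadweight loss = ½ × 60.8696 × 4.8695 = $148.20.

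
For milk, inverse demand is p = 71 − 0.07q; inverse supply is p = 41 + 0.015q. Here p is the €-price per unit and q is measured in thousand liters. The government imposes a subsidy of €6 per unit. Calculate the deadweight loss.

Competitive equilibrium: 71 − 0.07q = 41 + 0.015q → q* = 352.9412, p* = 46.2941.
The subsidy lowers effective supply by 6: p = 35 + 0.015q.
New quantity: 71 − 0.07q = 35 + 0.015q → q' = 423.5294.
Overproduction Δq = 423.5294 − 352.9412 = 70.5882; wedge = subsidy = 6.
Deadweight loss = ½ × 70.5882 × 6 = €211.76 thousand.

€211.76 thousand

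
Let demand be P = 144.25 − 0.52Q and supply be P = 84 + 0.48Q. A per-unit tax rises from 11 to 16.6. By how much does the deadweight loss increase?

Competitive equilibrium: 144.25 − 0.52Q = 84 + 0.48Q → Q* = 60.25, P* = 112.92.
For a per-unit tax t: ΔQ = t/1, so DWL = ½·t·(t/1) = t²/2.
At t = 11: DWL = 60.5. At t = 16.6: DWL = 137.78.
Increase = 137.78 − 60.5 = 77.28.

77.28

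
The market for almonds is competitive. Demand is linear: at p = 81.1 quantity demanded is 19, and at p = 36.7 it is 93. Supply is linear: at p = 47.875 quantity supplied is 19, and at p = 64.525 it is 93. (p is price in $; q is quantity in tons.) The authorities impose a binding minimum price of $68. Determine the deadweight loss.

$140.25

Demand slope = (36.7 − 81.1)/(93 − 19) = −0.6, so p = 92.5 − 0.6q.
Supply slope = (64.525 − 47.875)/(93 − 19) = 0.225, so p = 43.6 + 0.225q.
Competitive equilibrium: 92.5 − 0.6q = 43.6 + 0.225q → q* = 59.2727, p* = 56.9364.
At the floor p = 68, quantity demanded = (92.5 − 68)/0.6 = 40.8333.
Sellers' marginal cost at q' = 40.8333: 43.6 + 0.225·40.8333 = 52.7875.
Δq = 59.2727 − 40.8333 = 18.4394; wedge = 68 − 52.7875 = 15.2125.
The triangle = ½ × 18.4394 × 15.2125 = $140.25.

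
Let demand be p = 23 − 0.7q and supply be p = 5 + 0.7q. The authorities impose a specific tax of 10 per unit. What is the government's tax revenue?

57.14

Competitive equilibrium: 23 − 0.7q = 5 + 0.7q → q* = 12.8571, p* = 14.
With the tax, the buyer price exceeds the seller price by 10: (23 − 0.7q) − (5 + 0.7q) = 10 → q' = 5.7143.
Tax revenue = 10 × 5.7143 = 57.14.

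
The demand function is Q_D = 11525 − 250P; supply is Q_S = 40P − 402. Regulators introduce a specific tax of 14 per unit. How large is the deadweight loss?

In inverse form: demand P = 46.1 − 0.004Q, supply P = 10.05 + 0.025Q.
Competitive equilibrium: 46.1 − 0.004Q = 10.05 + 0.025Q → Q* = 1243.1034, P* = 41.1276.
With the tax, the buyer price exceeds the seller price by 14: (46.1 − 0.004Q) − (10.05 + 0.025Q) = 14 → Q' = 760.3448.
ΔQ = 1243.1034 − 760.3448 = 482.7586; the wedge equals the tax, 14.
Welfare loss = ½ × 482.7586 × 14 = 3379.31.

3379.31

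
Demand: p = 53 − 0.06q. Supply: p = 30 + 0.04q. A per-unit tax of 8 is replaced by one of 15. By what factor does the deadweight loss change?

Competitive equilibrium: 53 − 0.06q = 30 + 0.04q → q* = 230, p* = 39.2.
For a per-unit tax t: Δq = t/0.1, so DWL = ½·t·(t/0.1) = t²/0.2.
At t = 8: DWL = 320. At t = 15: DWL = 1125.
Ratio = (15/8)² = 3.516.

3.516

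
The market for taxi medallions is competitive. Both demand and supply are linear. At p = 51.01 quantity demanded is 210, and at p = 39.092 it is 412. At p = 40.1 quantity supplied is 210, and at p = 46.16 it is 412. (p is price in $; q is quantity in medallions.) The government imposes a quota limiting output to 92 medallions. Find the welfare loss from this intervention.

Demand slope = (39.092 − 51.01)/(412 − 210) = −0.059, so p = 63.4 − 0.059q.
Supply slope = (46.16 − 40.1)/(412 − 210) = 0.03, so p = 33.8 + 0.03q.
Competitive equilibrium: 63.4 − 0.059q = 33.8 + 0.03q → q* = 332.5843, p* = 43.7775.
At q = 92: demand price = 63.4 − 0.059·92 = 57.972; supply price = 33.8 + 0.03·92 = 36.56.
Δq = 332.5843 − 92 = 240.5843; wedge = 57.972 − 36.56 = 21.412.
Welfare loss = ½ × 240.5843 × 21.412 = $2575.70.

$2575.70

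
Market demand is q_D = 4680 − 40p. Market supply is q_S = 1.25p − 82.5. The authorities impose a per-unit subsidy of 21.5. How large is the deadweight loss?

In inverse form: demand p = 117 − 0.025q, supply p = 66 + 0.8q.
Competitive equilibrium: 117 − 0.025q = 66 + 0.8q → q* = 61.8182, p* = 115.4545.
The subsidy lowers effective supply by 21.5: p = 44.5 + 0.8q.
New quantity: 117 − 0.025q = 44.5 + 0.8q → q' = 87.8788.
Overproduction Δq = 87.8788 − 61.8182 = 26.0606; wedge = subsidy = 21.5.
DWL = ½ × 26.0606 × 21.5 = 280.15.

280.15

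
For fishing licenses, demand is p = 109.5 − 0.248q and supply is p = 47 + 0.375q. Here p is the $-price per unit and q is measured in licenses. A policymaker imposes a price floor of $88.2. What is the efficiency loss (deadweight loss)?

$64.90

Competitive equilibrium: 109.5 − 0.248q = 47 + 0.375q → q* = 100.321, p* = 84.6204.
At the floor p = 88.2, quantity demanded = (109.5 − 88.2)/0.248 = 85.8871.
Sellers' marginal cost at q' = 85.8871: 47 + 0.375·85.8871 = 79.2077.
Δq = 100.321 − 85.8871 = 14.4339; wedge = 88.2 − 79.2077 = 8.9923.
DWL = ½ × 14.4339 × 8.9923 = $64.90.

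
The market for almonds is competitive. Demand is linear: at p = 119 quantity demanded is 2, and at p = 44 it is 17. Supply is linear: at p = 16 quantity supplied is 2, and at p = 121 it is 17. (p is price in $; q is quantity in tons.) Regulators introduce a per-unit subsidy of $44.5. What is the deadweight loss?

Demand slope = (44 − 119)/(17 − 2) = −5, so p = 129 − 5q.
Supply slope = (121 − 16)/(17 − 2) = 7, so p = 2 + 7q.
Competitive equilibrium: 129 − 5q = 2 + 7q → q* = 10.5833, p* = 76.0833.
The subsidy lowers effective supply by 44.5: p = 7q − 42.5.
New quantity: 129 − 5q = 7q − 42.5 → q' = 14.2917.
Overproduction Δq = 14.2917 − 10.5833 = 3.7084; wedge = subsidy = 44.5.
Welfare loss = ½ × 3.7084 × 44.5 = $82.51.

$82.51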